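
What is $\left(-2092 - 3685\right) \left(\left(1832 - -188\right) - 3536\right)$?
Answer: $8757932$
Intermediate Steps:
$\left(-2092 - 3685\right) \left(\left(1832 - -188\right) - 3536\right) = - 5777 \left(\left(1832 + 188\right) - 3536\right) = - 5777 \left(2020 - 3536\right) = \left(-5777\right) \left(-1516\right) = 8757932$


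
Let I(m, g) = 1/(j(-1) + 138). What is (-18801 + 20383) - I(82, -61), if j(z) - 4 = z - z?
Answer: 224643/142 ≈ 1582.0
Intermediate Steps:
j(z) = 4 (j(z) = 4 + (z - z) = 4 + 0 = 4)
I(m, g) = 1/142 (I(m, g) = 1/(4 + 138) = 1/142)
(-18801 + 20383) - I(82, -61) = (-18801 + 20383) - 1*1/142 = 1582 - 1/142 = 224643/142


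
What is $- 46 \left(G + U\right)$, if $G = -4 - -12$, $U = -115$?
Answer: $4922$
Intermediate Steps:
$G = 8$ ($G = -4 + 12 = 8$)
$- 46 \left(G + U\right) = - 46 \left(8 - 115\right) = \left(-46\right) \left(-107\right) = 4922$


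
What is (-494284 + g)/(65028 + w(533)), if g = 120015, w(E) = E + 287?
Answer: -374269/65848 ≈ -5.6838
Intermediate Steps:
w(E) = 287 + E
(-494284 + g)/(65028 + w(533)) = (-494284 + 120015)/(65028 + (287 + 533)) = -374269/(65028 + 820) = -374269/65848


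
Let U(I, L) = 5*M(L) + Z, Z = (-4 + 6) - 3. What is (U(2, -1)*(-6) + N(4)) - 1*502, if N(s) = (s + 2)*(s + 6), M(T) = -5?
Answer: -286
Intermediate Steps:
Z = -1 (Z = 2 - 3 = -1)
N(s) = (2 + s)*(6 + s)
U(I, L) = -26 (U(I, L) = 5*(-5) - 1 = -25 - 1 = -26)
(U(2, -1)*(-6) + N(4)) - 1*502 = (-26*(-6) + (12 + 4² + 8*4)) - 1*502 = (156 + (12 + 16 + 32)) - 502 = (156 + 60) - 502 = 216 - 502 = -286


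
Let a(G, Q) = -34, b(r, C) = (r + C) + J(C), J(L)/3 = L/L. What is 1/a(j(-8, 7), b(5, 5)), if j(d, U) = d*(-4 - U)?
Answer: -1/34 ≈ -0.029412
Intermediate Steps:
J(L) = 3 (J(L) = 3*(L/L) = 3*1 = 3)
b(r, C) = 3 + C + r (b(r, C) = (r + C) + 3 = (C + r) + 3 = 3 + C + r)
1/a(j(-8, 7), b(5, 5)) = 1/(-34) = -1/34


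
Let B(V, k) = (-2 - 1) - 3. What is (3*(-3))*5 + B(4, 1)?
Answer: -51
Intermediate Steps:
B(V, k) = -6 (B(V, k) = -3 - 3 = -6)
(3*(-3))*5 + B(4, 1) = (3*(-3))*5 - 6 = -9*5 - 6 = -45 - 6 = -51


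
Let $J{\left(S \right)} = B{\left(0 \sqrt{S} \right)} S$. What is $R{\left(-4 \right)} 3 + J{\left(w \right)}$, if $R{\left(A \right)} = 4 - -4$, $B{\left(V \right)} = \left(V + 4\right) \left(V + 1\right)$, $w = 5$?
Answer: $44$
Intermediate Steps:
$B{\left(V \right)} = \left(1 + V\right) \left(4 + V\right)$ ($B{\left(V \right)} = \left(4 + V\right) \left(1 + V\right) = \left(1 + V\right) \left(4 + V\right)$)
$R{\left(A \right)} = 8$ ($R{\left(A \right)} = 4 + 4 = 8$)
$J{\left(S \right)} = 4 S$ ($J{\left(S \right)} = \left(4 + \left(0 \sqrt{S}\right)^{2} + 5 \cdot 0 \sqrt{S}\right) S = \left(4 + 0^{2} + 5 \cdot 0\right) S = \left(4 + 0 + 0\right) S = 4 S$)
$R{\left(-4 \right)} 3 + J{\left(w \right)} = 8 \cdot 3 + 4 \cdot 5 = 24 + 20 = 44$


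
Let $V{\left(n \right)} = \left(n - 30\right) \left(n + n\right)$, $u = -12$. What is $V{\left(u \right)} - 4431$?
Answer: $-3423$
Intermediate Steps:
$V{\left(n \right)} = 2 n \left(-30 + n\right)$ ($V{\left(n \right)} = \left(-30 + n\right) 2 n = 2 n \left(-30 + n\right)$)
$V{\left(u \right)} - 4431 = 2 \left(-12\right) \left(-30 - 12\right) - 4431 = 2 \left(-12\right) \left(-42\right) - 4431 = 1008 - 4431 = -3423$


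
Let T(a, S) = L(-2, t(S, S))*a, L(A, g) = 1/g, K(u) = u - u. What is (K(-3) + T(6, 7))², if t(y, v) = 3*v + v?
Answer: 9/196 ≈ 0.045918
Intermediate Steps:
t(y, v) = 4*v
K(u) = 0
T(a, S) = a/(4*S) (T(a, S) = a/((4*S)) = (1/(4*S))*a = a/(4*S))
(K(-3) + T(6, 7))² = (0 + (¼)*6/7)² = (0 + (¼)*6*(⅐))² = (0 + 3/14)² = (3/14)² = 9/196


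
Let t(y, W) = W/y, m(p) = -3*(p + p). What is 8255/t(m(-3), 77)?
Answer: 148590/77 ≈ 1929.7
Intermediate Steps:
m(p) = -6*p
8255/t(m(-3), 77) = 8255/((77/((-6*(-3))))) = 8255/((77/18)) = 8255/((77*(1/18))) = 8255/(77/18) = 8255*(18/77) = 148590/77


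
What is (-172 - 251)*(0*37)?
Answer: 0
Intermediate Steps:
(-172 - 251)*(0*37) = -423*0 = 0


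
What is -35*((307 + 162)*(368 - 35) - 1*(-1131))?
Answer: -5505780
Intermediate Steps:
-35*((307 + 162)*(368 - 35) - 1*(-1131)) = -35*(469*333 + 1131) = -35*(156177 + 1131) = -35*157308 = -5505780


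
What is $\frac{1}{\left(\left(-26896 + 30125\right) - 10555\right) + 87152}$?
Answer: $\frac{1}{79826} \approx 1.2527 \cdot 10^{-5}$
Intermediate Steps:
$\frac{1}{\left(\left(-26896 + 30125\right) - 10555\right) + 87152} = \frac{1}{\left(3229 - 10555\right) + 87152} = \frac{1}{-7326 + 87152} = \frac{1}{79826}$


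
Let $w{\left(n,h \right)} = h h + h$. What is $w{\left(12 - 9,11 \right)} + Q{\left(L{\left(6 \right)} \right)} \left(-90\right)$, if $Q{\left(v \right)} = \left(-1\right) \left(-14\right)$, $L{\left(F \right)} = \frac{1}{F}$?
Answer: $-1128$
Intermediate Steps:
$Q{\left(v \right)} = 14$
$w{\left(n,h \right)} = h + h^{2}$ ($w{\left(n,h \right)} = h^{2} + h = h + h^{2}$)
$w{\left(12 - 9,11 \right)} + Q{\left(L{\left(6 \right)} \right)} \left(-90\right) = 11 \left(1 + 11\right) + 14 \left(-90\right) = 11 \cdot 12 - 1260 = 132 - 1260 = -1128$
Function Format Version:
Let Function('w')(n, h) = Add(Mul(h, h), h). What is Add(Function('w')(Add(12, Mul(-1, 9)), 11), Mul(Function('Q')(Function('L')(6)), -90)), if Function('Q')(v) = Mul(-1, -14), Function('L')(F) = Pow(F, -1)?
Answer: -1128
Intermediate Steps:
Function('Q')(v) = 14
Function('w')(n, h) = Add(h, Pow(h, 2)) (Function('w')(n, h) = Add(Pow(h, 2), h) = Add(h, Pow(h, 2)))
Add(Function('w')(Add(12, Mul(-1, 9)), 11), Mul(Function('Q')(Function('L')(6)), -90)) = Add(Mul(11, Add(1, 11)), Mul(14, -90)) = Add(Mul(11, 12), -1260) = Add(132, -1260) = -1128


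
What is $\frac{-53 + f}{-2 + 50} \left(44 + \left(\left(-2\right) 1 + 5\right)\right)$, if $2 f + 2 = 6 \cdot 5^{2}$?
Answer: $\frac{329}{16} \approx 20.563$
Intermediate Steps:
$f = 74$ ($f = -1 + \frac{6 \cdot 5^{2}}{2} = -1 + \frac{6 \cdot 25}{2} = -1 + \frac{1}{2} \cdot 150 = -1 + 75 = 74$)
$\frac{-53 + f}{-2 + 50} \left(44 + \left(\left(-2\right) 1 + 5\right)\right) = \frac{-53 + 74}{-2 + 50} \left(44 + \left(\left(-2\right) 1 + 5\right)\right) = \frac{21}{48} \left(44 + \left(-2 + 5\right)\right) = 21 \cdot \frac{1}{48} \left(44 + 3\right) = \frac{7}{16} \cdot 47 = \frac{329}{16}$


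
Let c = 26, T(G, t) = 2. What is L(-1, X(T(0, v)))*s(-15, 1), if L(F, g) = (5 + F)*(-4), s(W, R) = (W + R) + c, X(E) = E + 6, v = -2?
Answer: -192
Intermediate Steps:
X(E) = 6 + E
s(W, R) = 26 + R + W (s(W, R) = (W + R) + 26 = (R + W) + 26 = 26 + R + W)
L(F, g) = -20 - 4*F
L(-1, X(T(0, v)))*s(-15, 1) = (-20 - 4*(-1))*(26 + 1 - 15) = (-20 + 4)*12 = -16*12 = -192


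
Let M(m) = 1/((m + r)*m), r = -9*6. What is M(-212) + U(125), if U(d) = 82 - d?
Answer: -2424855/56392 ≈ -43.000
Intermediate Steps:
r = -54
M(m) = 1/(m*(-54 + m)) (M(m) = 1/((m - 54)*m) = 1/((-54 + m)*m) = 1/(m*(-54 + m)))
M(-212) + U(125) = 1/((-212)*(-54 - 212)) + (82 - 1*125) = -1/212/(-266) + (82 - 125) = -1/212*(-1/266) - 43 = 1/56392 - 43 = -2424855/56392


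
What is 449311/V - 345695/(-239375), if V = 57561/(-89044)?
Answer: -1915400501036521/2755732875 ≈ -6.9506e+5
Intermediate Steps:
V = -57561/89044 (V = 57561*(-1/89044) = -57561/89044 ≈ -0.64643)
449311/V - 345695/(-239375) = 449311/(-57561/89044) - 345695/(-239375) = 449311*(-89044/57561) - 345695*(-1/239375) = -40008448684/57561 + 69139/47875 = -1915400501036521/2755732875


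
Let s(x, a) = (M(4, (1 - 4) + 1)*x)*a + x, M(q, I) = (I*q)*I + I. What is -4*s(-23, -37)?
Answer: -47564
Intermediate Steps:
M(q, I) = I + q*I² (M(q, I) = q*I² + I = I + q*I²)
s(x, a) = x + 14*a*x (s(x, a) = ((((1 - 4) + 1)*(1 + ((1 - 4) + 1)*4))*x)*a + x = (((-3 + 1)*(1 + (-3 + 1)*4))*x)*a + x = ((-2*(1 - 2*4))*x)*a + x = ((-2*(1 - 8))*x)*a + x = ((-2*(-7))*x)*a + x = (14*x)*a + x = 14*a*x + x = x + 14*a*x)
-4*s(-23, -37) = -(-92)*(1 + 14*(-37)) = -(-92)*(1 - 518) = -(-92)*(-517) = -4*11891 = -47564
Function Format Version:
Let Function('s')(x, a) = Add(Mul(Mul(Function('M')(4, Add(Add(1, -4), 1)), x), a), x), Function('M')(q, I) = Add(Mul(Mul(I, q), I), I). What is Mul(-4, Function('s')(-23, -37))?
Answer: -47564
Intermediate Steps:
Function('M')(q, I) = Add(I, Mul(q, Pow(I, 2))) (Function('M')(q, I) = Add(Mul(q, Pow(I, 2)), I) = Add(I, Mul(q, Pow(I, 2))))
Function('s')(x, a) = Add(x, Mul(14, a, x)) (Function('s')(x, a) = Add(Mul(Mul(Mul(Add(Add(1, -4), 1), Add(1, Mul(Add(Add(1, -4), 1), 4))), x), a), x) = Add(Mul(Mul(Mul(Add(-3, 1), Add(1, Mul(Add(-3, 1), 4))), x), a), x) = Add(Mul(Mul(Mul(-2, Add(1, Mul(-2, 4))), x), a), x) = Add(Mul(Mul(Mul(-2, Add(1, -8)), x), a), x) = Add(Mul(Mul(Mul(-2, -7), x), a), x) = Add(Mul(Mul(14, x), a), x) = Add(Mul(14, a, x), x) = Add(x, Mul(14, a, x)))
Mul(-4, Function('s')(-23, -37)) = Mul(-4, Mul(-23, Add(1, Mul(14, -37)))) = Mul(-4, Mul(-23, Add(1, -518))) = Mul(-4, Mul(-23, -517)) = Mul(-4, 11891) = -47564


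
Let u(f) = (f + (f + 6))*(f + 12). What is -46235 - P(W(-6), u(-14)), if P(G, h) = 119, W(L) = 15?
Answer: -46354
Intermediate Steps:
u(f) = (6 + 2*f)*(12 + f) (u(f) = (f + (6 + f))*(12 + f) = (6 + 2*f)*(12 + f))
-46235 - P(W(-6), u(-14)) = -46235 - 1*119 = -46235 - 119 = -46354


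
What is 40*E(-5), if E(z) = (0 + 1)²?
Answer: 40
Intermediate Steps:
E(z) = 1 (E(z) = 1² = 1)
40*E(-5) = 40*1 = 40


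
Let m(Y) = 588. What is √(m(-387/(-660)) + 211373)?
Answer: √211961 ≈ 460.39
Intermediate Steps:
√(m(-387/(-660)) + 211373) = √(588 + 211373) = √211961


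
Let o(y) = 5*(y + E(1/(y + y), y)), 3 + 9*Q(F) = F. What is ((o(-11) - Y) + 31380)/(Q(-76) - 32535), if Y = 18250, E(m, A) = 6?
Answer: -117945/292894 ≈ -0.40269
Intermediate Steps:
Q(F) = -1/3 + F/9
o(y) = 30 + 5*y (o(y) = 5*(y + 6) = 5*(6 + y) = 30 + 5*y)
((o(-11) - Y) + 31380)/(Q(-76) - 32535) = (((30 + 5*(-11)) - 1*18250) + 31380)/((-1/3 + (1/9)*(-76)) - 32535) = (((30 - 55) - 18250) + 31380)/((-1/3 - 76/9) - 32535) = ((-25 - 18250) + 31380)/(-79/9 - 32535) = (-18275 + 31380)/(-292894/9) = 13105*(-9/292894) = -117945/292894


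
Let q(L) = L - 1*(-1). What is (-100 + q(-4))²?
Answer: 10609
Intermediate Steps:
q(L) = 1 + L (q(L) = L + 1 = 1 + L)
(-100 + q(-4))² = (-100 + (1 - 4))² = (-100 - 3)² = (-103)² = 10609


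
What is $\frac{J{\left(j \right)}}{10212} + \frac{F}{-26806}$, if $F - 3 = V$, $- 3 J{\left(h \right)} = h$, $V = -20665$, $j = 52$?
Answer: $\frac{78950890}{102653577} \approx 0.7691$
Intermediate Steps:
$J{\left(h \right)} = - \frac{h}{3}$
$F = -20662$ ($F = 3 - 20665 = -20662$)
$\frac{J{\left(j \right)}}{10212} + \frac{F}{-26806} = \frac{\left(- \frac{1}{3}\right) 52}{10212} - \frac{20662}{-26806} = \left(- \frac{52}{3}\right) \frac{1}{10212} - - \frac{10331}{13403} = - \frac{13}{7659} + \frac{10331}{13403} = \frac{78950890}{102653577}$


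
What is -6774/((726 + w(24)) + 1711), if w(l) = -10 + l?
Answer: -2258/817 ≈ -2.7638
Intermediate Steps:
-6774/((726 + w(24)) + 1711) = -6774/((726 + (-10 + 24)) + 1711) = -6774/((726 + 14) + 1711) = -6774/(740 + 1711) = -6774/2451 = -6774*1/2451 = -2258/817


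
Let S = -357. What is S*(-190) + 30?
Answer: 67860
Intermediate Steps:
S*(-190) + 30 = -357*(-190) + 30 = 67830 + 30 = 67860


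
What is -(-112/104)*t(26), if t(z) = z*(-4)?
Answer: -112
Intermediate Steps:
t(z) = -4*z
-(-112/104)*t(26) = -(-112/104)*(-4*26) = -(-112*1/104)*(-104) = -(-14)*(-104)/13 = -1*112 = -112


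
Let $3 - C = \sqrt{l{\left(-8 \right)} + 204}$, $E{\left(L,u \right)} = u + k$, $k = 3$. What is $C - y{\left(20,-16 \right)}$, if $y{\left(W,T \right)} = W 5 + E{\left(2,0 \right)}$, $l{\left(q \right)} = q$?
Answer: $-114$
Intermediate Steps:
$E{\left(L,u \right)} = 3 + u$ ($E{\left(L,u \right)} = u + 3 = 3 + u$)
$C = -11$ ($C = 3 - \sqrt{-8 + 204} = 3 - \sqrt{196} = 3 - 14 = -11$)
$y{\left(W,T \right)} = 3 + 5 W$ ($y{\left(W,T \right)} = W 5 + \left(3 + 0\right) = 5 W + 3 = 3 + 5 W$)
$C - y{\left(20,-16 \right)} = -11 - \left(3 + 5 \cdot 20\right) = -11 - \left(3 + 100\right) = -11 - 103 = -114$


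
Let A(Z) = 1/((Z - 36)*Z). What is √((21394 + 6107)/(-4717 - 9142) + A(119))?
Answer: I*√37179909574866674/136885343 ≈ 1.4086*I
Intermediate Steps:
A(Z) = 1/(Z*(-36 + Z)) (A(Z) = 1/((-36 + Z)*Z) = 1/(Z*(-36 + Z)))
√((21394 + 6107)/(-4717 - 9142) + A(119)) = √((21394 + 6107)/(-4717 - 9142) + 1/(119*(-36 + 119))) = √(27501/(-13859) + (1/119)/83) = √(27501*(-1/13859) + (1/119)*(1/83)) = √(-27501/13859 + 1/9877) = √(-271613518/136885343) = I*√37179909574866674/136885343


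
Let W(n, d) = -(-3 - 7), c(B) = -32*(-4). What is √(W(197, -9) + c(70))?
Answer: √138 ≈ 11.747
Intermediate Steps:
c(B) = 128
W(n, d) = 10 (W(n, d) = -1*(-10) = 10)
√(W(197, -9) + c(70)) = √(10 + 128) = √138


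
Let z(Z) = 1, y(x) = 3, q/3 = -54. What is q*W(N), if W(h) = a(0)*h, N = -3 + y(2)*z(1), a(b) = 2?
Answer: 0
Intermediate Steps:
q = -162 (q = 3*(-54) = -162)
N = 0 (N = -3 + 3*1 = -3 + 3 = 0)
W(h) = 2*h
q*W(N) = -324*0 = -162*0 = 0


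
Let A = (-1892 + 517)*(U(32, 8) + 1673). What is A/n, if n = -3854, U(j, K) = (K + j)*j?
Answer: 4060375/3854 ≈ 1053.5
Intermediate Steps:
U(j, K) = j*(K + j)
A = -4060375 (A = (-1892 + 517)*(32*(8 + 32) + 1673) = -1375*(32*40 + 1673) = -1375*(1280 + 1673) = -1375*2953 = -4060375)
A/n = -4060375/(-3854) = -4060375*(-1/3854) = 4060375/3854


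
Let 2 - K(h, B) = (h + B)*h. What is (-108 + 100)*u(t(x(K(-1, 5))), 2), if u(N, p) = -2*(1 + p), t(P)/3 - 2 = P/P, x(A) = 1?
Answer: 48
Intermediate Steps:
K(h, B) = 2 - h*(B + h) (K(h, B) = 2 - (h + B)*h = 2 - (B + h)*h = 2 - h*(B + h))
t(P) = 9 (t(P) = 6 + 3*(P/P) = 6 + 3*1 = 6 + 3 = 9)
u(N, p) = -2 - 2*p
(-108 + 100)*u(t(x(K(-1, 5))), 2) = (-108 + 100)*(-2 - 2*2) = -8*(-2 - 4) = -8*(-6) = 48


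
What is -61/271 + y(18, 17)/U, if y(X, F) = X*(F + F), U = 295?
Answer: 147857/79945 ≈ 1.8495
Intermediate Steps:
y(X, F) = 2*F*X (y(X, F) = X*(2*F) = 2*F*X)
-61/271 + y(18, 17)/U = -61/271 + (2*17*18)/295 = -61*1/271 + 612*(1/295) = -61/271 + 612/295 = 147857/79945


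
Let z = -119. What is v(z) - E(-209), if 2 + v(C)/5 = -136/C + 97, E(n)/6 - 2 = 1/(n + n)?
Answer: 685750/1463 ≈ 468.73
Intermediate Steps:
E(n) = 12 + 3/n (E(n) = 12 + 6/(n + n) = 12 + 6/((2*n)) = 12 + 6*(1/(2*n)) = 12 + 3/n)
v(C) = 475 - 680/C (v(C) = -10 + 5*(-136/C + 97) = -10 + 5*(97 - 136/C) = -10 + (485 - 680/C) = 475 - 680/C)
v(z) - E(-209) = (475 - 680/(-119)) - (12 + 3/(-209)) = (475 - 680*(-1/119)) - (12 + 3*(-1/209)) = (475 + 40/7) - (12 - 3/209) = 3365/7 - 1*2505/209 = 3365/7 - 2505/209 = 685750/1463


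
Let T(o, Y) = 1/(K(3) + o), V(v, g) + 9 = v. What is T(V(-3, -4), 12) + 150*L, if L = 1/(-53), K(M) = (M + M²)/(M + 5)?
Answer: -3256/1113 ≈ -2.9254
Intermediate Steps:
V(v, g) = -9 + v
K(M) = (M + M²)/(5 + M)
T(o, Y) = 1/(3/2 + o) (T(o, Y) = 1/(3*(1 + 3)/(5 + 3) + o) = 1/(3*4/8 + o) = 1/(3*(⅛)*4 + o) = 1/(3/2 + o))
L = -1/53 ≈ -0.018868
T(V(-3, -4), 12) + 150*L = 2/(3 + 2*(-9 - 3)) + 150*(-1/53) = 2/(3 + 2*(-12)) - 150/53 = 2/(3 - 24) - 150/53 = 2/(-21) - 150/53 = 2*(-1/21) - 150/53 = -2/21 - 150/53 = -3256/1113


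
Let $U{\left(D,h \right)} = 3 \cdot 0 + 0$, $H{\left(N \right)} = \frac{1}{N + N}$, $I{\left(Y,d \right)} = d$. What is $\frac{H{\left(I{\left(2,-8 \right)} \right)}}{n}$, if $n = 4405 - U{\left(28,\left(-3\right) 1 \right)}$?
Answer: $- \frac{1}{70480} \approx -1.4188 \cdot 10^{-5}$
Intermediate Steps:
$H{\left(N \right)} = \frac{1}{2 N}$
$U{\left(D,h \right)} = 0$ ($U{\left(D,h \right)} = 0 + 0 = 0$)
$n = 4405$ ($n = 4405 - 0 = 4405 + 0 = 4405$)
$\frac{H{\left(I{\left(2,-8 \right)} \right)}}{n} = \frac{\frac{1}{2} \frac{1}{-8}}{4405} = \frac{1}{2} \left(- \frac{1}{8}\right) \frac{1}{4405} = \left(- \frac{1}{16}\right) \frac{1}{4405} = - \frac{1}{70480}$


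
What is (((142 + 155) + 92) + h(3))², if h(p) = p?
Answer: 153664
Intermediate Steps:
(((142 + 155) + 92) + h(3))² = (((142 + 155) + 92) + 3)² = ((297 + 92) + 3)² = (389 + 3)² = 392² = 153664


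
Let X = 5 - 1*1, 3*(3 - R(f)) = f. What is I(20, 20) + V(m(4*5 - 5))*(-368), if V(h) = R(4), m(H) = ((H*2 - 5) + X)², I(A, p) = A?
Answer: -1780/3 ≈ -593.33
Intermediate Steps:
R(f) = 3 - f/3
X = 4 (X = 5 - 1 = 4)
m(H) = (-1 + 2*H)² (m(H) = ((H*2 - 5) + 4)² = ((2*H - 5) + 4)² = ((-5 + 2*H) + 4)² = (-1 + 2*H)²)
V(h) = 5/3 (V(h) = 3 - ⅓*4 = 3 - 4/3 = 5/3)
I(20, 20) + V(m(4*5 - 5))*(-368) = 20 + (5/3)*(-368) = 20 - 1840/3 = -1780/3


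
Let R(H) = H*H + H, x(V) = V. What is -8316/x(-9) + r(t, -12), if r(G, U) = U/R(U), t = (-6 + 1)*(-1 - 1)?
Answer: 10163/11 ≈ 923.91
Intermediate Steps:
R(H) = H + H**2 (R(H) = H**2 + H = H + H**2)
t = 10 (t = -5*(-2) = 10)
r(G, U) = 1/(1 + U) (r(G, U) = U/((U*(1 + U))) = U*(1/(U*(1 + U))) = 1/(1 + U))
-8316/x(-9) + r(t, -12) = -8316/(-9) + 1/(1 - 12) = -8316*(-1)/9 + 1/(-11) = -126*(-22/3) - 1/11 = 924 - 1/11 = 10163/11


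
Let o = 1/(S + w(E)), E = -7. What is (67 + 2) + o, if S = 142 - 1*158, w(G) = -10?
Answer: 1793/26 ≈ 68.962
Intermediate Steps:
S = -16 (S = 142 - 158 = -16)
o = -1/26 (o = 1/(-16 - 10) = 1/(-26) = -1/26 ≈ -0.038462)
(67 + 2) + o = (67 + 2) - 1/26 = 69 - 1/26 = 1793/26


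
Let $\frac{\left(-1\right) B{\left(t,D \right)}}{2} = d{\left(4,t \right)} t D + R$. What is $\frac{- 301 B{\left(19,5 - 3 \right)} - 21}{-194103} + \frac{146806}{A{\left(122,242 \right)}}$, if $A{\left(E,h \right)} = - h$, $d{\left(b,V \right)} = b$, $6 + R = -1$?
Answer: $- \frac{14244058}{23463} \approx -607.09$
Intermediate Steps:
$R = -7$ ($R = -6 - 1 = -7$)
$B{\left(t,D \right)} = 14 - 8 D t$ ($B{\left(t,D \right)} = - 2 \left(4 t D - 7\right) = - 2 \left(4 D t - 7\right) = - 2 \left(-7 + 4 D t\right) = 14 - 8 D t$)
$\frac{- 301 B{\left(19,5 - 3 \right)} - 21}{-194103} + \frac{146806}{A{\left(122,242 \right)}} = \frac{- 301 \left(14 - 8 \left(5 - 3\right) 19\right) - 21}{-194103} + \frac{146806}{\left(-1\right) 242} = \left(- 301 \left(14 - 8 \left(5 - 3\right) 19\right) - 21\right) \left(- \frac{1}{194103}\right) + \frac{146806}{-242} = \left(- 301 \left(14 - 16 \cdot 19\right) - 21\right) \left(- \frac{1}{194103}\right) + 146806 \left(- \frac{1}{242}\right) = \left(- 301 \left(14 - 304\right) - 21\right) \left(- \frac{1}{194103}\right) - \frac{6673}{11} = \left(\left(-301\right) \left(-290\right) - 21\right) \left(- \frac{1}{194103}\right) - \frac{6673}{11} = \left(87290 - 21\right) \left(- \frac{1}{194103}\right) - \frac{6673}{11} = 87269 \left(- \frac{1}{194103}\right) - \frac{6673}{11} = - \frac{959}{2133} - \frac{6673}{11} = - \frac{14244058}{23463}$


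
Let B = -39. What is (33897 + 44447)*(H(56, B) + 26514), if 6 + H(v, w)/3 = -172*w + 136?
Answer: 3684361632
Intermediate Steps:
H(v, w) = 390 - 516*w (H(v, w) = -18 + 3*(-172*w + 136) = -18 + 3*(136 - 172*w) = -18 + (408 - 516*w) = 390 - 516*w)
(33897 + 44447)*(H(56, B) + 26514) = (33897 + 44447)*((390 - 516*(-39)) + 26514) = 78344*((390 + 20124) + 26514) = 78344*(20514 + 26514) = 78344*47028 = 3684361632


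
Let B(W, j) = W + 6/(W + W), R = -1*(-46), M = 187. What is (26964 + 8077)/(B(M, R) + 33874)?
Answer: 6552667/6369410 ≈ 1.0288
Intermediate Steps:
R = 46
B(W, j) = W + 3/W (B(W, j) = W + 6/(2*W) = W + (1/(2*W))*6 = W + 3/W)
(26964 + 8077)/(B(M, R) + 33874) = (26964 + 8077)/((187 + 3/187) + 33874) = 35041/((187 + 3*(1/187)) + 33874) = 35041/((187 + 3/187) + 33874) = 35041/(34972/187 + 33874) = 35041/(6369410/187) = 35041*(187/6369410) = 6552667/6369410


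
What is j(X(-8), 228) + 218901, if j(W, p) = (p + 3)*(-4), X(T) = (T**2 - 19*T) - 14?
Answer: 217977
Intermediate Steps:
X(T) = -14 + T**2 - 19*T
j(W, p) = -12 - 4*p (j(W, p) = (3 + p)*(-4) = -12 - 4*p)
j(X(-8), 228) + 218901 = (-12 - 4*228) + 218901 = (-12 - 912) + 218901 = -924 + 218901 = 217977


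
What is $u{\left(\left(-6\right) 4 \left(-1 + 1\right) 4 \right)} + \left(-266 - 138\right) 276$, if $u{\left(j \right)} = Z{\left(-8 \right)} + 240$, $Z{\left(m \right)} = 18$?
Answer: $-111246$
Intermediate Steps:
$u{\left(j \right)} = 258$ ($u{\left(j \right)} = 18 + 240 = 258$)
$u{\left(\left(-6\right) 4 \left(-1 + 1\right) 4 \right)} + \left(-266 - 138\right) 276 = 258 + \left(-266 - 138\right) 276 = 258 - 111504 = -111246$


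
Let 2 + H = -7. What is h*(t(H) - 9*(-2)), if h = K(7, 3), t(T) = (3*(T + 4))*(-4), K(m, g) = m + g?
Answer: 780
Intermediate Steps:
H = -9 (H = -2 - 7 = -9)
K(m, g) = g + m
t(T) = -48 - 12*T (t(T) = (3*(4 + T))*(-4) = (12 + 3*T)*(-4) = -48 - 12*T)
h = 10 (h = 3 + 7 = 10)
h*(t(H) - 9*(-2)) = 10*((-48 - 12*(-9)) - 9*(-2)) = 10*((-48 + 108) + 18) = 10*(60 + 18) = 10*78 = 780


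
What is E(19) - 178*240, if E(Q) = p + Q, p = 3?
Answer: -42698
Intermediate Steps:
E(Q) = 3 + Q
E(19) - 178*240 = (3 + 19) - 178*240 = 22 - 42720 = -42698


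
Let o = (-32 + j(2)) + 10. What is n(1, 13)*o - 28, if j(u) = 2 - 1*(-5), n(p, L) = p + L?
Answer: -238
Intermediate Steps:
n(p, L) = L + p
j(u) = 7 (j(u) = 2 + 5 = 7)
o = -15 (o = (-32 + 7) + 10 = -25 + 10 = -15)
n(1, 13)*o - 28 = (13 + 1)*(-15) - 28 = 14*(-15) - 28 = -210 - 28 = -238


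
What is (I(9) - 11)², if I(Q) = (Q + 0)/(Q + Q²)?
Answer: 11881/100 ≈ 118.81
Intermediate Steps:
I(Q) = Q/(Q + Q²)
(I(9) - 11)² = (1/(1 + 9) - 11)² = (1/10 - 11)² = (⅒ - 11)² = (-109/10)² = 11881/100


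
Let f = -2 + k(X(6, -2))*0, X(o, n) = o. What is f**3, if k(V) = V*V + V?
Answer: -8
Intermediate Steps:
k(V) = V + V**2 (k(V) = V**2 + V = V + V**2)
f = -2 (f = -2 + (6*(1 + 6))*0 = -2 + (6*7)*0 = -2 + 42*0 = -2 + 0 = -2)
f**3 = (-2)**3 = -8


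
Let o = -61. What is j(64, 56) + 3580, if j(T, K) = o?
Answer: 3519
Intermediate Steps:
j(T, K) = -61
j(64, 56) + 3580 = -61 + 3580 = 3519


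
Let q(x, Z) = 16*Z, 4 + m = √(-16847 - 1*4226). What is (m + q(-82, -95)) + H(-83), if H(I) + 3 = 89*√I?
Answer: -1527 + I*√21073 + 89*I*√83 ≈ -1527.0 + 955.99*I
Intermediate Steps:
m = -4 + I*√21073 (m = -4 + √(-16847 - 1*4226) = -4 + √(-16847 - 4226) = -4 + √(-21073) = -4 + I*√21073 ≈ -4.0 + 145.17*I)
H(I) = -3 + 89*√I
(m + q(-82, -95)) + H(-83) = ((-4 + I*√21073) + 16*(-95)) + (-3 + 89*√(-83)) = ((-4 + I*√21073) - 1520) + (-3 + 89*(I*√83)) = (-1524 + I*√21073) + (-3 + 89*I*√83) = -1527 + I*√21073 + 89*I*√83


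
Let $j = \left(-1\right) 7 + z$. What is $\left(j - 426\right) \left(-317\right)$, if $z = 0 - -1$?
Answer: $136944$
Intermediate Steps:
$z = 1$ ($z = 0 + 1 = 1$)
$j = -6$ ($j = \left(-1\right) 7 + 1 = -7 + 1 = -6$)
$\left(j - 426\right) \left(-317\right) = \left(-6 - 426\right) \left(-317\right) = \left(-432\right) \left(-317\right) = 136944$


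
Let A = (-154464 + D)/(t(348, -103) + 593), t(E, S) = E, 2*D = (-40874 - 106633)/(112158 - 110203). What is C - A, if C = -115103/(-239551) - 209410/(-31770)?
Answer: 479556252135563489/2800151852426370 ≈ 171.26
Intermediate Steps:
D = -147507/3910 (D = ((-40874 - 106633)/(112158 - 110203))/2 = (-147507/1955)/2 = (-147507*1/1955)/2 = (½)*(-147507/1955) = -147507/3910 ≈ -37.726)
C = 5382119722/761053527 (C = -115103*(-1/239551) - 209410*(-1/31770) = 115103/239551 + 20941/3177 = 5382119722/761053527 ≈ 7.0719)
A = -604101747/3679310 (A = (-154464 - 147507/3910)/(348 + 593) = -604101747/3910/941 = -604101747/3910*1/941 = -604101747/3679310 ≈ -164.19)
C - A = 5382119722/761053527 - 1*(-604101747/3679310) = 5382119722/761053527 + 604101747/3679310 = 479556252135563489/2800151852426370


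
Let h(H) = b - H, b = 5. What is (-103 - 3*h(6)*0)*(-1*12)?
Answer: 1236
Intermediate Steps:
h(H) = 5 - H
(-103 - 3*h(6)*0)*(-1*12) = (-103 - 3*(5 - 1*6)*0)*(-1*12) = (-103 - 3*(5 - 6)*0)*(-12) = (-103 - 3*(-1)*0)*(-12) = (-103 + 3*0)*(-12) = (-103 + 0)*(-12) = -103*(-12) = 1236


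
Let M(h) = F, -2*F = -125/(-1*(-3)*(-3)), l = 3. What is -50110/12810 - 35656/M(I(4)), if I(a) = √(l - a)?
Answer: 821529673/160125 ≈ 5130.6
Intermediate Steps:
I(a) = √(3 - a)
F = -125/18 (F = -(-125)/(2*(-1*(-3)*(-3))) = -(-125)/(2*(3*(-3))) = -(-125)/(2*(-9)) = -(-125)*(-1)/(2*9) = -½*125/9 = -125/18 ≈ -6.9444)
M(h) = -125/18
-50110/12810 - 35656/M(I(4)) = -50110/12810 - 35656/(-125/18) = -50110*1/12810 - 35656*(-18/125) = -5011/1281 + 641808/125 = 821529673/160125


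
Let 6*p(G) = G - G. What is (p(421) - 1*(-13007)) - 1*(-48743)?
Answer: 61750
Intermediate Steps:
p(G) = 0 (p(G) = (G - G)/6 = (⅙)*0 = 0)
(p(421) - 1*(-13007)) - 1*(-48743) = (0 - 1*(-13007)) - 1*(-48743) = (0 + 13007) + 48743 = 13007 + 48743 = 61750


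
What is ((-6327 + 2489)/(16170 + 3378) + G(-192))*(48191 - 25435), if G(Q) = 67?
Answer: 7429139942/4887 ≈ 1.5202e+6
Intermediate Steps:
((-6327 + 2489)/(16170 + 3378) + G(-192))*(48191 - 25435) = ((-6327 + 2489)/(16170 + 3378) + 67)*(48191 - 25435) = (-3838/19548 + 67)*22756 = (-3838*1/19548 + 67)*22756 = (-1919/9774 + 67)*22756 = (652939/9774)*22756 = 7429139942/4887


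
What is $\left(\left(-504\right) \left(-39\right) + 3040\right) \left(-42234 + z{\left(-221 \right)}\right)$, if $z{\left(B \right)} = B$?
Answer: $-963558680$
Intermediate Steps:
$\left(\left(-504\right) \left(-39\right) + 3040\right) \left(-42234 + z{\left(-221 \right)}\right) = \left(\left(-504\right) \left(-39\right) + 3040\right) \left(-42234 - 221\right) = \left(19656 + 3040\right) \left(-42455\right) = 22696 \left(-42455\right) = -963558680$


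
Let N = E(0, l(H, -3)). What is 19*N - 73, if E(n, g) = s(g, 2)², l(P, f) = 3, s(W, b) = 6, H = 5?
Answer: 611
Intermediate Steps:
E(n, g) = 36 (E(n, g) = 6² = 36)
N = 36
19*N - 73 = 19*36 - 73 = 684 - 73 = 611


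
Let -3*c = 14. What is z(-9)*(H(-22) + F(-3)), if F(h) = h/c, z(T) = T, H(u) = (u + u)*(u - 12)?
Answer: -188577/14 ≈ -13470.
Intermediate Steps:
c = -14/3 (c = -1/3*14 = -14/3 ≈ -4.6667)
H(u) = 2*u*(-12 + u) (H(u) = (2*u)*(-12 + u) = 2*u*(-12 + u))
F(h) = -3*h/14 (F(h) = h/(-14/3) = h*(-3/14) = -3*h/14)
z(-9)*(H(-22) + F(-3)) = -9*(2*(-22)*(-12 - 22) - 3/14*(-3)) = -9*(2*(-22)*(-34) + 9/14) = -9*(1496 + 9/14) = -9*20953/14 = -188577/14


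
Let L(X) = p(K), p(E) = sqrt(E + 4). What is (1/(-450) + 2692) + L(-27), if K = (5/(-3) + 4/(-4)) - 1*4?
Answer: 1211399/450 + 2*I*sqrt(6)/3 ≈ 2692.0 + 1.633*I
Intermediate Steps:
K = -20/3 (K = (5*(-1/3) + 4*(-1/4)) - 4 = (-5/3 - 1) - 4 = -8/3 - 4 = -20/3 ≈ -6.6667)
p(E) = sqrt(4 + E)
L(X) = 2*I*sqrt(6)/3 (L(X) = sqrt(4 - 20/3) = sqrt(-8/3) = 2*I*sqrt(6)/3)
(1/(-450) + 2692) + L(-27) = (1/(-450) + 2692) + 2*I*sqrt(6)/3 = (-1/450 + 2692) + 2*I*sqrt(6)/3 = 1211399/450 + 2*I*sqrt(6)/3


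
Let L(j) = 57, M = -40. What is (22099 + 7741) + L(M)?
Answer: 29897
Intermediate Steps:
(22099 + 7741) + L(M) = (22099 + 7741) + 57 = 29840 + 57 = 29897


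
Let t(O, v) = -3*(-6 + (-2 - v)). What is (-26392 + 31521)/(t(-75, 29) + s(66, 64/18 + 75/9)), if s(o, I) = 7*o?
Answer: 5129/573 ≈ 8.9511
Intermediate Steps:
t(O, v) = 24 + 3*v (t(O, v) = -3*(-8 - v) = 24 + 3*v)
(-26392 + 31521)/(t(-75, 29) + s(66, 64/18 + 75/9)) = (-26392 + 31521)/((24 + 3*29) + 7*66) = 5129/((24 + 87) + 462) = 5129/(111 + 462) = 5129/573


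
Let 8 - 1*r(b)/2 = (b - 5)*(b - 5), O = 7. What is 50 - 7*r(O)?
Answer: -6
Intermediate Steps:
r(b) = 16 - 2*(-5 + b)² (r(b) = 16 - 2*(b - 5)*(b - 5) = 16 - 2*(-5 + b)*(-5 + b) = 16 - 2*(-5 + b)²)
50 - 7*r(O) = 50 - 7*(16 - 2*(-5 + 7)²) = 50 - 7*(16 - 2*2²) = 50 - 7*(16 - 2*4) = 50 - 7*(16 - 8) = 50 - 7*8 = 50 - 56 = -6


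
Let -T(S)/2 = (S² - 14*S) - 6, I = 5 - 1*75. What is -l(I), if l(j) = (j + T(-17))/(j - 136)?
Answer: -556/103 ≈ -5.3981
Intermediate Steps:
I = -70 (I = 5 - 75 = -70)
T(S) = 12 - 2*S² + 28*S (T(S) = -2*((S² - 14*S) - 6) = -2*(-6 + S² - 14*S) = 12 - 2*S² + 28*S)
l(j) = (-1042 + j)/(-136 + j) (l(j) = (j + (12 - 2*(-17)² + 28*(-17)))/(j - 136) = (j + (12 - 2*289 - 476))/(-136 + j) = (j + (12 - 578 - 476))/(-136 + j) = (j - 1042)/(-136 + j) = (-1042 + j)/(-136 + j))
-l(I) = -(-1042 - 70)/(-136 - 70) = -(-1112)/(-206) = -(-1)*(-1112)/206 = -1*556/103 = -556/103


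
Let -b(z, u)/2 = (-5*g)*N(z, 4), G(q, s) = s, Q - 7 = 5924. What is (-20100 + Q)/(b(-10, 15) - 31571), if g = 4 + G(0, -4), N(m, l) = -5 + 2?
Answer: 14169/31571 ≈ 0.44880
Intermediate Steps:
Q = 5931 (Q = 7 + 5924 = 5931)
N(m, l) = -3
g = 0 (g = 4 - 4 = 0)
b(z, u) = 0 (b(z, u) = -2*(-5*0)*(-3) = -0*(-3) = -2*0 = 0)
(-20100 + Q)/(b(-10, 15) - 31571) = (-20100 + 5931)/(0 - 31571) = -14169/(-31571) = -14169*(-1/31571) = 14169/31571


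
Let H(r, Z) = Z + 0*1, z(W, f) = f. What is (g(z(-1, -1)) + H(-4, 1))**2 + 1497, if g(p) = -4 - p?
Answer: 1501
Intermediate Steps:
H(r, Z) = Z (H(r, Z) = Z + 0 = Z)
(g(z(-1, -1)) + H(-4, 1))**2 + 1497 = ((-4 - 1*(-1)) + 1)**2 + 1497 = ((-4 + 1) + 1)**2 + 1497 = (-3 + 1)**2 + 1497 = (-2)**2 + 1497 = 4 + 1497 = 1501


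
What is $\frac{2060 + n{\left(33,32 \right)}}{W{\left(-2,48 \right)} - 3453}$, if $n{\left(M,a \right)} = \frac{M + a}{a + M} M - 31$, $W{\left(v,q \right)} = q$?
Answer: $- \frac{2062}{3405} \approx -0.60558$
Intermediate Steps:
$n{\left(M,a \right)} = -31 + M$ ($n{\left(M,a \right)} = \frac{M + a}{M + a} M - 31 = 1 M - 31 = M - 31 = -31 + M$)
$\frac{2060 + n{\left(33,32 \right)}}{W{\left(-2,48 \right)} - 3453} = \frac{2060 + \left(-31 + 33\right)}{48 - 3453} = \frac{2060 + 2}{-3405} = 2062 \left(- \frac{1}{3405}\right) = - \frac{2062}{3405}$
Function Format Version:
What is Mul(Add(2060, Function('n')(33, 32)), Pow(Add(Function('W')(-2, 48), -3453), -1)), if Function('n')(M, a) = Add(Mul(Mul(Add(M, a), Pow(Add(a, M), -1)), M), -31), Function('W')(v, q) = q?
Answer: Rational(-2062, 3405) ≈ -0.60558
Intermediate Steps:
Function('n')(M, a) = Add(-31, M) (Function('n')(M, a) = Add(Mul(Mul(Add(M, a), Pow(Add(M, a), -1)), M), -31) = Add(Mul(1, M), -31) = Add(M, -31) = Add(-31, M))
Mul(Add(2060, Function('n')(33, 32)), Pow(Add(Function('W')(-2, 48), -3453), -1)) = Mul(Add(2060, Add(-31, 33)), Pow(Add(48, -3453), -1)) = Mul(Add(2060, 2), Pow(-3405, -1)) = Mul(2062, Rational(-1, 3405)) = Rational(-2062, 3405)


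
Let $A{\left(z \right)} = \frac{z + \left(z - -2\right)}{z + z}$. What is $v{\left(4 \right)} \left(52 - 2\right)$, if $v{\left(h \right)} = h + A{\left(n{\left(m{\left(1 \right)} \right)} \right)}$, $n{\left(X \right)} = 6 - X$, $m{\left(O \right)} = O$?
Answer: $260$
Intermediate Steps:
$A{\left(z \right)} = \frac{2 + 2 z}{2 z}$ ($A{\left(z \right)} = \frac{z + \left(z + 2\right)}{2 z} = \left(z + \left(2 + z\right)\right) \frac{1}{2 z} = \left(2 + 2 z\right) \frac{1}{2 z} = \frac{2 + 2 z}{2 z}$)
$v{\left(h \right)} = \frac{6}{5} + h$ ($v{\left(h \right)} = h + \frac{1 + \left(6 - 1\right)}{6 - 1} = h + \frac{1 + 5}{5} = h + \frac{1}{5} \cdot 6 = h + \frac{6}{5} = \frac{6}{5} + h$)
$v{\left(4 \right)} \left(52 - 2\right) = \left(\frac{6}{5} + 4\right) \left(52 - 2\right) = \frac{26}{5} \cdot 50 = 260$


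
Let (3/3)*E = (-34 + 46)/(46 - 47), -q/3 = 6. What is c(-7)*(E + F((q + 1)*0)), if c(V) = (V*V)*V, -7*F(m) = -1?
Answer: 4067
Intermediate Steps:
q = -18 (q = -3*6 = -18)
F(m) = ⅐ (F(m) = -⅐*(-1) = ⅐)
c(V) = V³ (c(V) = V²*V = V³)
E = -12 (E = (-34 + 46)/(46 - 47) = 12/(-1) = 12*(-1) = -12)
c(-7)*(E + F((q + 1)*0)) = (-7)³*(-12 + ⅐) = -343*(-83/7) = 4067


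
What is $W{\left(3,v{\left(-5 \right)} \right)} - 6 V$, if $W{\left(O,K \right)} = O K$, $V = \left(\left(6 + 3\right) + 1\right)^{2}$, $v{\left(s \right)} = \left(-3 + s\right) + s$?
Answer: $-639$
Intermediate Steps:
$v{\left(s \right)} = -3 + 2 s$
$V = 100$ ($V = \left(9 + 1\right)^{2} = 10^{2} = 100$)
$W{\left(O,K \right)} = K O$
$W{\left(3,v{\left(-5 \right)} \right)} - 6 V = \left(-3 + 2 \left(-5\right)\right) 3 - 600 = \left(-3 - 10\right) 3 - 600 = \left(-13\right) 3 - 600 = -39 - 600 = -639$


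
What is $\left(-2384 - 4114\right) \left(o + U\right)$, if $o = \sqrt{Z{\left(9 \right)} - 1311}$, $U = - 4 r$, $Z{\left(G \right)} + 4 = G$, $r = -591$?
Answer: $-15361272 - 6498 i \sqrt{1306} \approx -1.5361 \cdot 10^{7} - 2.3483 \cdot 10^{5} i$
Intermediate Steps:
$Z{\left(G \right)} = -4 + G$
$U = 2364$ ($U = \left(-4\right) \left(-591\right) = 2364$)
$o = i \sqrt{1306}$ ($o = \sqrt{\left(-4 + 9\right) - 1311} = \sqrt{5 - 1311} = \sqrt{-1306} = i \sqrt{1306} \approx 36.139 i$)
$\left(-2384 - 4114\right) \left(o + U\right) = \left(-2384 - 4114\right) \left(i \sqrt{1306} + 2364\right) = - 6498 \left(2364 + i \sqrt{1306}\right) = -15361272 - 6498 i \sqrt{1306}$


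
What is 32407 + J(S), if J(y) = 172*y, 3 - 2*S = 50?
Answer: 28365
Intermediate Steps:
S = -47/2 (S = 3/2 - ½*50 = 3/2 - 25 = -47/2 ≈ -23.500)
32407 + J(S) = 32407 + 172*(-47/2) = 32407 - 4042 = 28365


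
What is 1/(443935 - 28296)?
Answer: 1/415639 ≈ 2.4059e-6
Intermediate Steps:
1/(443935 - 28296) = 1/415639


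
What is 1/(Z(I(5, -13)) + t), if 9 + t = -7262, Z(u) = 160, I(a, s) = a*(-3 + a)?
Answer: -1/7111 ≈ -0.00014063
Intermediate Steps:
t = -7271 (t = -9 - 7262 = -7271)
1/(Z(I(5, -13)) + t) = 1/(160 - 7271) = 1/(-7111) = -1/7111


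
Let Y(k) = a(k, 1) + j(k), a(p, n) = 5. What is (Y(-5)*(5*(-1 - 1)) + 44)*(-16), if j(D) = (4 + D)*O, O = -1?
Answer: 256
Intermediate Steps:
j(D) = -4 - D (j(D) = (4 + D)*(-1) = -4 - D)
Y(k) = 1 - k (Y(k) = 5 + (-4 - k) = 1 - k)
(Y(-5)*(5*(-1 - 1)) + 44)*(-16) = ((1 - 1*(-5))*(5*(-1 - 1)) + 44)*(-16) = ((1 + 5)*(5*(-2)) + 44)*(-16) = (6*(-10) + 44)*(-16) = (-60 + 44)*(-16) = -16*(-16) = 256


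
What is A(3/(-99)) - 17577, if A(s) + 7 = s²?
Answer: -19148975/1089 ≈ -17584.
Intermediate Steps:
A(s) = -7 + s²
A(3/(-99)) - 17577 = (-7 + (3/(-99))²) - 17577 = (-7 + (3*(-1/99))²) - 17577 = (-7 + (-1/33)²) - 17577 = (-7 + 1/1089) - 17577 = -7622/1089 - 17577 = -19148975/1089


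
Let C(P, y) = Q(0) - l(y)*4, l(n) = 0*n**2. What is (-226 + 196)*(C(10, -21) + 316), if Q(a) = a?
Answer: -9480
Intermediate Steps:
l(n) = 0
C(P, y) = 0 (C(P, y) = 0 - 0*4 = 0 - 1*0 = 0 + 0 = 0)
(-226 + 196)*(C(10, -21) + 316) = (-226 + 196)*(0 + 316) = -30*316 = -9480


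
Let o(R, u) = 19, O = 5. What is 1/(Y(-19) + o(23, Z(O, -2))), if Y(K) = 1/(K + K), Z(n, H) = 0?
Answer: 38/721 ≈ 0.052705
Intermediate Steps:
Y(K) = 1/(2*K)
1/(Y(-19) + o(23, Z(O, -2))) = 1/((½)/(-19) + 19) = 1/((½)*(-1/19) + 19) = 1/(-1/38 + 19) = 1/(721/38) = 38/721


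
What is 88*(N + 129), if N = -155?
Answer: -2288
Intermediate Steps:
88*(N + 129) = 88*(-155 + 129) = 88*(-26) = -2288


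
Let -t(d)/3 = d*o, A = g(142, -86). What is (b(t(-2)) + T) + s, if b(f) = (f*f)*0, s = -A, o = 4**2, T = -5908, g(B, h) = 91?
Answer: -5999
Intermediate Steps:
A = 91
o = 16
s = -91 (s = -1*91 = -91)
t(d) = -48*d (t(d) = -3*d*16 = -48*d)
b(f) = 0 (b(f) = f**2*0 = 0)
(b(t(-2)) + T) + s = (0 - 5908) - 91 = -5908 - 91 = -5999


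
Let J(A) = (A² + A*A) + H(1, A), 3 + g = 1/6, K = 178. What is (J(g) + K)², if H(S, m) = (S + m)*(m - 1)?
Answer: 5822569/144 ≈ 40435.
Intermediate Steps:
H(S, m) = (-1 + m)*(S + m) (H(S, m) = (S + m)*(-1 + m) = (-1 + m)*(S + m))
g = -17/6 (g = -3 + 1/6 = -3 + 1*(⅙) = -3 + ⅙ = -17/6 ≈ -2.8333)
J(A) = -1 + 3*A² (J(A) = (A² + A*A) + (A² - 1*1 - A + 1*A) = (A² + A²) + (A² - 1 - A + A) = 2*A² + (-1 + A²) = -1 + 3*A²)
(J(g) + K)² = ((-1 + 3*(-17/6)²) + 178)² = ((-1 + 3*(289/36)) + 178)² = ((-1 + 289/12) + 178)² = (277/12 + 178)² = (2413/12)² = 5822569/144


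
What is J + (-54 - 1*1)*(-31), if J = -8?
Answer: 1697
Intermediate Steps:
J + (-54 - 1*1)*(-31) = -8 + (-54 - 1*1)*(-31) = -8 + (-54 - 1)*(-31) = -8 - 55*(-31) = -8 + 1705 = 1697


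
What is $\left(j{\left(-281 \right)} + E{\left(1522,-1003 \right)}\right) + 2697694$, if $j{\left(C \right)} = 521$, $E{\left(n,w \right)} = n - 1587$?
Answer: $2698150$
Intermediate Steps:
$E{\left(n,w \right)} = -1587 + n$
$\left(j{\left(-281 \right)} + E{\left(1522,-1003 \right)}\right) + 2697694 = \left(521 + \left(-1587 + 1522\right)\right) + 2697694 = \left(521 - 65\right) + 2697694 = 456 + 2697694 = 2698150$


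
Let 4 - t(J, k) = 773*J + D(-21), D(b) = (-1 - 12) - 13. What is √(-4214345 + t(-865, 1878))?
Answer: I*√3545670 ≈ 1883.0*I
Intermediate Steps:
D(b) = -26 (D(b) = -13 - 13 = -26)
t(J, k) = 30 - 773*J (t(J, k) = 4 - (773*J - 26) = 4 - (-26 + 773*J) = 4 + (26 - 773*J) = 30 - 773*J)
√(-4214345 + t(-865, 1878)) = √(-4214345 + (30 - 773*(-865))) = √(-4214345 + (30 + 668645)) = √(-4214345 + 668675) = √(-3545670) = I*√3545670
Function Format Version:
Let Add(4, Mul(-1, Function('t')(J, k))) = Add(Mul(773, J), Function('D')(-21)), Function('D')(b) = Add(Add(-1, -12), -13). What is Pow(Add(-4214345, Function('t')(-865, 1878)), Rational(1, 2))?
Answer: Mul(I, Pow(3545670, Rational(1, 2))) ≈ Mul(1883.0, I)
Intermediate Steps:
Function('D')(b) = -26 (Function('D')(b) = Add(-13, -13) = -26)
Function('t')(J, k) = Add(30, Mul(-773, J)) (Function('t')(J, k) = Add(4, Mul(-1, Add(Mul(773, J), -26))) = Add(4, Mul(-1, Add(-26, Mul(773, J)))) = Add(4, Add(26, Mul(-773, J))) = Add(30, Mul(-773, J)))
Pow(Add(-4214345, Function('t')(-865, 1878)), Rational(1, 2)) = Pow(Add(-4214345, Add(30, Mul(-773, -865))), Rational(1, 2)) = Pow(Add(-4214345, Add(30, 668645)), Rational(1, 2)) = Pow(Add(-4214345, 668675), Rational(1, 2)) = Pow(-3545670, Rational(1, 2)) = Mul(I, Pow(3545670, Rational(1, 2)))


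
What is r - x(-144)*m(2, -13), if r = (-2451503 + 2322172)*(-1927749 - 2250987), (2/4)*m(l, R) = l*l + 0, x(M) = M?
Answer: 540440106768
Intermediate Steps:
m(l, R) = 2*l² (m(l, R) = 2*(l*l + 0) = 2*(l² + 0) = 2*l²)
r = 540440105616 (r = -129331*(-4178736) = 540440105616)
r - x(-144)*m(2, -13) = 540440105616 - (-144)*2*2² = 540440105616 - (-144)*2*4 = 540440105616 - (-144)*8 = 540440105616 - 1*(-1152) = 540440105616 + 1152 = 540440106768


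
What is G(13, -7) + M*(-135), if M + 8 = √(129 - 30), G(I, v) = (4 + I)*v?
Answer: 961 - 405*√11 ≈ -382.23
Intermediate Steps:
G(I, v) = v*(4 + I)
M = -8 + 3*√11 (M = -8 + √(129 - 30) = -8 + √99 = -8 + 3*√11 ≈ 1.9499)
G(13, -7) + M*(-135) = -7*(4 + 13) + (-8 + 3*√11)*(-135) = -7*17 + (1080 - 405*√11) = -119 + (1080 - 405*√11) = 961 - 405*√11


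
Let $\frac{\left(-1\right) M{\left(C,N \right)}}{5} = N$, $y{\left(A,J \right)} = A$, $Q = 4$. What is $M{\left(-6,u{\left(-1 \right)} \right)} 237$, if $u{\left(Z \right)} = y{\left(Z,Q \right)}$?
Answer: $1185$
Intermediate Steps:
$u{\left(Z \right)} = Z$
$M{\left(C,N \right)} = - 5 N$
$M{\left(-6,u{\left(-1 \right)} \right)} 237 = \left(-5\right) \left(-1\right) 237 = 5 \cdot 237 = 1185$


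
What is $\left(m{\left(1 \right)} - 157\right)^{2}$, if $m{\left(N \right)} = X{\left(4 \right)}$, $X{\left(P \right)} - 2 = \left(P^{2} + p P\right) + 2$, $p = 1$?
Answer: $17689$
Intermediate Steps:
$X{\left(P \right)} = 4 + P + P^{2}$ ($X{\left(P \right)} = 2 + \left(\left(P^{2} + 1 P\right) + 2\right) = 2 + \left(\left(P^{2} + P\right) + 2\right) = 2 + \left(\left(P + P^{2}\right) + 2\right) = 2 + \left(2 + P + P^{2}\right) = 4 + P + P^{2}$)
$m{\left(N \right)} = 24$ ($m{\left(N \right)} = 4 + 4 + 4^{2} = 4 + 4 + 16 = 24$)
$\left(m{\left(1 \right)} - 157\right)^{2} = \left(24 - 157\right)^{2} = \left(-133\right)^{2} = 17689$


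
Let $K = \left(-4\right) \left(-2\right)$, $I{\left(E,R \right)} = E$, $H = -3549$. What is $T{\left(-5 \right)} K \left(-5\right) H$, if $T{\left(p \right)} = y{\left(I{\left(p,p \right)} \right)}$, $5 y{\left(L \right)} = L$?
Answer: $-141960$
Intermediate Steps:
$y{\left(L \right)} = \frac{L}{5}$
$T{\left(p \right)} = \frac{p}{5}$
$K = 8$
$T{\left(-5 \right)} K \left(-5\right) H = \frac{1}{5} \left(-5\right) 8 \left(-5\right) \left(-3549\right) = \left(-1\right) 8 \left(-5\right) \left(-3549\right) = \left(-8\right) \left(-5\right) \left(-3549\right) = 40 \left(-3549\right) = -141960$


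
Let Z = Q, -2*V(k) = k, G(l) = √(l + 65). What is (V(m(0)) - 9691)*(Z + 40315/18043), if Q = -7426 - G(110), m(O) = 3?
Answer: 2596562653155/36086 + 96925*√7/2 ≈ 7.2083e+7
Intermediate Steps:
G(l) = √(65 + l)
Q = -7426 - 5*√7 (Q = -7426 - √(65 + 110) = -7426 - √175 = -7426 - 5*√7 ≈ -7439.2)
V(k) = -k/2
Z = -7426 - 5*√7 ≈ -7439.2
(V(m(0)) - 9691)*(Z + 40315/18043) = (-½*3 - 9691)*((-7426 - 5*√7) + 40315/18043) = (-3/2 - 9691)*((-7426 - 5*√7) + 40315*(1/18043)) = -19385*((-7426 - 5*√7) + 40315/18043)/2 = -19385*(-133947003/18043 - 5*√7)/2 = 2596562653155/36086 + 96925*√7/2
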